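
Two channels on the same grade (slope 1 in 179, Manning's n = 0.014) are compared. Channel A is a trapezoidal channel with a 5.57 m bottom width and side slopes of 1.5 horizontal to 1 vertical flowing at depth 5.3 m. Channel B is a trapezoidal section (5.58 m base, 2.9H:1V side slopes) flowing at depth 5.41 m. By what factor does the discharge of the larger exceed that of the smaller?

1.63

Channel A: With bottom width b = 5.57 m and side slope z = 1.5: A = (b + zy)y = (5.57 + 1.5×5.3)×5.3 = 71.66 m²; P = b + 2y√(1+z²) = 5.57 + 2×5.3×1.803 = 24.68 m. Hydraulic radius R = A/P = 71.66/24.68 = 2.903 m. Q_A = (1/0.014)·71.66·2.903^(2/3)·√0.005587 = 778.6 m³/s.
Channel B: With bottom width b = 5.58 m and side slope z = 2.9: A = (b + zy)y = (5.58 + 2.9×5.41)×5.41 = 115.1 m²; P = b + 2y√(1+z²) = 5.58 + 2×5.41×3.068 = 38.77 m. Hydraulic radius R = A/P = 115.1/38.77 = 2.968 m. Q_B = (1/0.014)·115.1·2.968^(2/3)·√0.005587 = 1269 m³/s.
The larger discharge is 1269 m³/s and the smaller is 778.6 m³/s; the ratio is 1.63.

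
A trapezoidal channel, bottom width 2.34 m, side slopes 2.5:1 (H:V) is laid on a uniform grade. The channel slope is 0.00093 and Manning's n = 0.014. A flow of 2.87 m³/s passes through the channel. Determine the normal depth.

Manning's equation rearranged: A R^(2/3) = nQ / (1·√S) = 0.014 × 2.87 / (√0.00093) = 1.318.
Try y = 0.764 m: A R^(2/3) = 2.054 — too large.
Try y = 0.497 m: A R^(2/3) = 0.8926 — too small.
Try y = 0.609 m: A R^(2/3) = 1.316 — close enough.

y_n = 0.609 m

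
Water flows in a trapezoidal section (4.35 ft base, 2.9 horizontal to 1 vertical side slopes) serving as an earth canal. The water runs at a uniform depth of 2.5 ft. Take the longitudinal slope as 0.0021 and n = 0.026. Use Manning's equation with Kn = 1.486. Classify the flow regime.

With bottom width b = 4.35 ft and side slope z = 2.9: A = (b + zy)y = (4.35 + 2.9×2.5)×2.5 = 29 ft²; P = b + 2y√(1+z²) = 4.35 + 2×2.5×3.068 = 19.69 ft.
Hydraulic radius R = A/P = 29/19.69 = 1.473 ft.
V = (1.486/n) R^(2/3) √S = (1.486/0.026) × 1.473^(2/3) × √0.0021 = 3.391 ft/s. Hydraulic depth D_h = A/T = 29/18.85 = 1.538 ft.
Froude number Fr = V/√(g·D_h) = 3.391/√(32.2×1.538) = 0.482, which is less than 1, so the flow is subcritical.

subcritical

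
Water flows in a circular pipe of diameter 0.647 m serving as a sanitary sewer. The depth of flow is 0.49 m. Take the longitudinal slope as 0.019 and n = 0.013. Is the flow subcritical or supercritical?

supercritical

For a circular section of diameter D = 0.647 m at depth y = 0.49 m, the central angle is θ = 2 arccos(1 − 2y/D) = 4.223 rad. Then A = (D²/8)(θ − sin θ) = 0.2671 m² and P = Dθ/2 = 1.366 m.
Hydraulic radius R = A/P = 0.2671/1.366 = 0.1956 m.
V = (1/n) R^(2/3) √S = (1/0.013) × 0.1956^(2/3) × √0.019 = 3.572 m/s. Hydraulic depth D_h = A/T = 0.2671/0.5547 = 0.4816 m.
Froude number Fr = V/√(g·D_h) = 3.572/√(9.81×0.4816) = 1.64, which is greater than 1, so the flow is supercritical.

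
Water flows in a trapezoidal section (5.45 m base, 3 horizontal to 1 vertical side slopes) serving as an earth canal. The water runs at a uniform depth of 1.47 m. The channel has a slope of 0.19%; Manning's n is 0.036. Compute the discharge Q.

Q = 17.3 m³/s

With bottom width b = 5.45 m and side slope z = 3: A = (b + zy)y = (5.45 + 3×1.47)×1.47 = 14.49 m²; P = b + 2y√(1+z²) = 5.45 + 2×1.47×3.162 = 14.75 m.
Hydraulic radius R = A/P = 14.49/14.75 = 0.9829 m.
Manning's equation: Q = (1/n) A R^(2/3) S^(1/2) = (1/0.036) × 14.49 × 0.9829^(2/3) × 0.0019^(1/2) = 17.3 m³/s.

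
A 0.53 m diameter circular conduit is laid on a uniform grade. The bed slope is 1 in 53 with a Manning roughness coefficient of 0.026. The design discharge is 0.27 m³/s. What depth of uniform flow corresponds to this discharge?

y_n = 0.39 m

Manning's equation rearranged: A R^(2/3) = nQ / (1·√S) = 0.026 × 0.27 / (√0.01887) = 0.05111.
Trying y = 0.3 m: A R^(2/3) = 0.03517 — short.
Trying y = 0.469 m: A R^(2/3) = 0.06063 — over.
Trying y = 0.39 m: A R^(2/3) = 0.05112 — ≈ 0.05111.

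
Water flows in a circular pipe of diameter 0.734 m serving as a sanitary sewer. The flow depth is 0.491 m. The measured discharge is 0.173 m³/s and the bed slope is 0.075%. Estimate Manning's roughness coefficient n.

For a circular section of diameter D = 0.734 m at depth y = 0.491 m, the central angle is θ = 2 arccos(1 − 2y/D) = 3.831 rad. Then A = (D²/8)(θ − sin θ) = 0.3008 m² and P = Dθ/2 = 1.406 m.
Hydraulic radius R = A/P = 0.3008/1.406 = 0.214 m.
Rearranging Manning's equation: n = (1/Q) A R^(2/3) S^(1/2) = (1/0.173) × 0.3008 × 0.214^(2/3) × √0.00075 = 0.017.

n = 0.017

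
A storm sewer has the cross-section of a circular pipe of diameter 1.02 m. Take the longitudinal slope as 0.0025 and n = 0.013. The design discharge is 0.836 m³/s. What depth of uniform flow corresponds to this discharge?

y_n = 0.606 m

Manning's equation rearranged: A R^(2/3) = nQ / (1·√S) = 0.013 × 0.836 / (√0.0025) = 0.2174.
Try y = 0.42 m: A R^(2/3) = 0.1167 — too small.
Try y = 0.759 m: A R^(2/3) = 0.2969 — too large.
Try y = 0.606 m: A R^(2/3) = 0.2174 — matches.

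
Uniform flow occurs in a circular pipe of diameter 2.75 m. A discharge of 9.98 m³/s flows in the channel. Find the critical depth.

At critical depth, Q² T / (g A³) = 1, i.e. A³/T = Q²/g = 9.98²/9.81 = 10.15.
Try y = 1.75 m: A³/T = 23.97 — too large.
Try y = 1.4 m: A³/T = 10.2 — close enough.

y_c = 1.4 m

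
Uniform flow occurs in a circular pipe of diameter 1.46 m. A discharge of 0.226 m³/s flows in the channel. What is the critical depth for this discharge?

At critical depth, Q² T / (g A³) = 1, i.e. A³/T = Q²/g = 0.226²/9.81 = 0.005207.
At y = 0.192 m: A³/T = 0.002229 — too small.
At y = 0.271 m: A³/T = 0.008654 — too large.
At y = 0.238 m: A³/T = 0.005196 — ≈ 0.005207.

y_c = 0.238 m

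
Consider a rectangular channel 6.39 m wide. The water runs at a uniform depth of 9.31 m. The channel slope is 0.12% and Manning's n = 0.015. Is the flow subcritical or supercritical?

subcritical

Flow area A = b·y = 6.39 × 9.31 = 59.49 m². Wetted perimeter P = b + 2y = 6.39 + 2×9.31 = 25.01 m.
Hydraulic radius R = A/P = 59.49/25.01 = 2.379 m.
V = (1/n) R^(2/3) √S = (1/0.015) × 2.379^(2/3) × √0.0012 = 4.115 m/s. Hydraulic depth D_h = A/T = 59.49/6.39 = 9.31 m.
Froude number Fr = V/√(g·D_h) = 4.115/√(9.81×9.31) = 0.431, which is less than 1, so the flow is subcritical.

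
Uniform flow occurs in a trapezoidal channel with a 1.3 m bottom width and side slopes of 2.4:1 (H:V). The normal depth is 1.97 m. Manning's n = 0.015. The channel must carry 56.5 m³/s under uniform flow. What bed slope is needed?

With bottom width b = 1.3 m and side slope z = 2.4: A = (b + zy)y = (1.3 + 2.4×1.97)×1.97 = 11.88 m²; P = b + 2y√(1+z²) = 1.3 + 2×1.97×2.6 = 11.54 m.
Hydraulic radius R = A/P = 11.88/11.54 = 1.029 m.
From Manning's equation, S = [nQ / (1 A R^(2/3))]² = [0.015 × 56.5 / (1 × 11.88 × 1.029^(2/3))]² = 0.0049.

S = 0.0049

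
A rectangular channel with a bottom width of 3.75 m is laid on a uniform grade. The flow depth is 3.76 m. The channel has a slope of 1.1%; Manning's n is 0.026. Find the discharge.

Q = 66 m³/s

Flow area A = b·y = 3.75 × 3.76 = 14.1 m². Wetted perimeter P = b + 2y = 3.75 + 2×3.76 = 11.27 m.
Hydraulic radius R = A/P = 14.1/11.27 = 1.251 m.
Manning's equation: Q = (1/n) A R^(2/3) S^(1/2) = (1/0.026) × 14.1 × 1.251^(2/3) × 0.011^(1/2) = 66 m³/s.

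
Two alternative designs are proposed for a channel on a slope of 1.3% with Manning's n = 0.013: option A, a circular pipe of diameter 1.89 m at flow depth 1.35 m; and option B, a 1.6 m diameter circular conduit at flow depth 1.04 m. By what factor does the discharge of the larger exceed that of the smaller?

1.77

Channel A: For a circular section of diameter D = 1.89 m at depth y = 1.35 m, the central angle is θ = 2 arccos(1 − 2y/D) = 4.027 rad. Then A = (D²/8)(θ − sin θ) = 2.144 m² and P = Dθ/2 = 3.806 m. Hydraulic radius R = A/P = 2.144/3.806 = 0.5634 m. Q_A = (1/0.013)·2.144·0.5634^(2/3)·√0.013 = 12.83 m³/s.
Channel B: For a circular section of diameter D = 1.6 m at depth y = 1.04 m, the central angle is θ = 2 arccos(1 − 2y/D) = 3.751 rad. Then A = (D²/8)(θ − sin θ) = 1.383 m² and P = Dθ/2 = 3.001 m. Hydraulic radius R = A/P = 1.383/3.001 = 0.461 m. Q_B = (1/0.013)·1.383·0.461^(2/3)·√0.013 = 7.241 m³/s.
The larger discharge is 12.83 m³/s and the smaller is 7.241 m³/s; the ratio is 1.77.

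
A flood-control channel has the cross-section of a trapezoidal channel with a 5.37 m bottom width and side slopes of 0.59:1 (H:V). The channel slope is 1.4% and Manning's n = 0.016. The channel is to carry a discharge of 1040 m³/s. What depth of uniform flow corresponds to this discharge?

y_n = 7 m

Manning's equation rearranged: A R^(2/3) = nQ / (1·√S) = 0.016 × 1040 / (√0.014) = 140.6.
Try y = 4.89 m: A R^(2/3) = 72.63 — short.
Try y = 8.09 m: A R^(2/3) = 185.4 — over.
Try y = 7 m: A R^(2/3) = 140.6 — ≈ 140.6.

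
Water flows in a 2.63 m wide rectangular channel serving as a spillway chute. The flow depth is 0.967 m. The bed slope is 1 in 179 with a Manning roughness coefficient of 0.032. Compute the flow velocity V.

V = 1.58 m/s

Flow area A = b·y = 2.63 × 0.967 = 2.543 m². Wetted perimeter P = b + 2y = 2.63 + 2×0.967 = 4.564 m.
Hydraulic radius R = A/P = 2.543/4.564 = 0.5572 m.
From Manning's equation, V = (1/n) R^(2/3) S^(1/2) = (1/0.032) × 0.5572^(2/3) × 0.005587^(1/2) = 1.58 m/s.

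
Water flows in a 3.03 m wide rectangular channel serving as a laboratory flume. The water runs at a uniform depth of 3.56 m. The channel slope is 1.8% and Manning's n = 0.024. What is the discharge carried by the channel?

Flow area A = b·y = 3.03 × 3.56 = 10.79 m². Wetted perimeter P = b + 2y = 3.03 + 2×3.56 = 10.15 m.
Hydraulic radius R = A/P = 10.79/10.15 = 1.063 m.
Manning's equation: Q = (1/n) A R^(2/3) S^(1/2) = (1/0.024) × 10.79 × 1.063^(2/3) × 0.018^(1/2) = 62.8 m³/s.

Q = 62.8 m³/s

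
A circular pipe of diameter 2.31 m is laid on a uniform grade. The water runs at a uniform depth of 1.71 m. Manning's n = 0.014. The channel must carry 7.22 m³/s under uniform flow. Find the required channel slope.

For a circular section of diameter D = 2.31 m at depth y = 1.71 m, the central angle is θ = 2 arccos(1 − 2y/D) = 4.144 rad. Then A = (D²/8)(θ − sin θ) = 3.326 m² and P = Dθ/2 = 4.786 m.
Hydraulic radius R = A/P = 3.326/4.786 = 0.695 m.
From Manning's equation, S = [nQ / (1 A R^(2/3))]² = [0.014 × 7.22 / (1 × 3.326 × 0.695^(2/3))]² = 0.0015.

S = 0.0015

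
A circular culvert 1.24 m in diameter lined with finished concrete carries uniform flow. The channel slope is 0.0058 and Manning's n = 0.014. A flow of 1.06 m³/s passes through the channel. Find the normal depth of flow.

y_n = 0.508 m

Manning's equation rearranged: A R^(2/3) = nQ / (1·√S) = 0.014 × 1.06 / (√0.0058) = 0.1949.
Trying y = 0.386 m: A R^(2/3) = 0.1163 — too small.
Trying y = 0.582 m: A R^(2/3) = 0.2481 — too large.
Trying y = 0.508 m: A R^(2/3) = 0.1947 — close enough.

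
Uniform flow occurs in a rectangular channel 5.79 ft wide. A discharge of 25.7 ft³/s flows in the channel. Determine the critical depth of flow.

y_c = 0.849 ft

For a rectangular channel, critical depth y_c = (q²/g)^(1/3) where q = Q/b = 25.7/5.79 = 4.439 ft²/s.
So y_c = (4.439²/32.2)^(1/3) = 0.849 ft.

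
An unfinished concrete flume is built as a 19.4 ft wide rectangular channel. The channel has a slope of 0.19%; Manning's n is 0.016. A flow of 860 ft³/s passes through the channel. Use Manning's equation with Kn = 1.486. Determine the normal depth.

y_n = 4.96 ft

Manning's equation rearranged: A R^(2/3) = nQ / (1.486·√S) = 0.016 × 860 / (1.486 × √0.0019) = 212.4.
Trying y = 3.71 ft: A R^(2/3) = 139 — low.
Trying y = 4.96 ft: A R^(2/3) = 212.5 — matches.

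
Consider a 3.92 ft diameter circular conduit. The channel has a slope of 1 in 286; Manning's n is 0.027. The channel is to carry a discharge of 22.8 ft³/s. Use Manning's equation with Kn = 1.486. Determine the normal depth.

Manning's equation rearranged: A R^(2/3) = nQ / (1.486·√S) = 0.027 × 22.8 / (1.486 × √0.003497) = 7.006.
At y = 2.63 ft: A R^(2/3) = 9.416 — over.
At y = 1.84 ft: A R^(2/3) = 5.341 — short.
At y = 2.16 ft: A R^(2/3) = 6.995 — close enough.

y_n = 2.16 ft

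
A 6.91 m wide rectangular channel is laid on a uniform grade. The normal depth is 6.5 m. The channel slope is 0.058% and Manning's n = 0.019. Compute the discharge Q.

Q = 97.9 m³/s

Flow area A = b·y = 6.91 × 6.5 = 44.91 m². Wetted perimeter P = b + 2y = 6.91 + 2×6.5 = 19.91 m.
Hydraulic radius R = A/P = 44.91/19.91 = 2.256 m.
Manning's equation: Q = (1/n) A R^(2/3) S^(1/2) = (1/0.019) × 44.91 × 2.256^(2/3) × 0.00058^(1/2) = 97.9 m³/s.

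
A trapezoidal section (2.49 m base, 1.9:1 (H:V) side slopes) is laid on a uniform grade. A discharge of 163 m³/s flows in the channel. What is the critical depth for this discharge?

y_c = 3.72 m

At critical depth, Q² T / (g A³) = 1, i.e. A³/T = Q²/g = 163²/9.81 = 2708.
Trying y = 4.28 m: A³/T = 5010 — too large.
Trying y = 3.21 m: A³/T = 1427 — too small.
Trying y = 3.72 m: A³/T = 2704 — close enough.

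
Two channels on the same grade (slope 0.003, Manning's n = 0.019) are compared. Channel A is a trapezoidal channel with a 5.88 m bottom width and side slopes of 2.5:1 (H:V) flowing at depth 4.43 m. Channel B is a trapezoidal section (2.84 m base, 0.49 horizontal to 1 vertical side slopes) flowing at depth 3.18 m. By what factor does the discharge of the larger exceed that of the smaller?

Channel A: With bottom width b = 5.88 m and side slope z = 2.5: A = (b + zy)y = (5.88 + 2.5×4.43)×4.43 = 75.11 m²; P = b + 2y√(1+z²) = 5.88 + 2×4.43×2.693 = 29.74 m. Hydraulic radius R = A/P = 75.11/29.74 = 2.526 m. Q_A = (1/0.019)·75.11·2.526^(2/3)·√0.003 = 401.6 m³/s.
Channel B: With bottom width b = 2.84 m and side slope z = 0.49: A = (b + zy)y = (2.84 + 0.49×3.18)×3.18 = 13.99 m²; P = b + 2y√(1+z²) = 2.84 + 2×3.18×1.114 = 9.922 m. Hydraulic radius R = A/P = 13.99/9.922 = 1.41 m. Q_B = (1/0.019)·13.99·1.41^(2/3)·√0.003 = 50.69 m³/s.
The larger discharge is 401.6 m³/s and the smaller is 50.69 m³/s; the ratio is 7.92.

7.92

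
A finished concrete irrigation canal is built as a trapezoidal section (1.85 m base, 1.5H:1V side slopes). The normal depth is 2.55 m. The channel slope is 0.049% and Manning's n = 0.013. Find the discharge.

Q = 29.5 m³/s

With bottom width b = 1.85 m and side slope z = 1.5: A = (b + zy)y = (1.85 + 1.5×2.55)×2.55 = 14.47 m²; P = b + 2y√(1+z²) = 1.85 + 2×2.55×1.803 = 11.04 m.
Hydraulic radius R = A/P = 14.47/11.04 = 1.31 m.
Manning's equation: Q = (1/n) A R^(2/3) S^(1/2) = (1/0.013) × 14.47 × 1.31^(2/3) × 0.00049^(1/2) = 29.5 m³/s.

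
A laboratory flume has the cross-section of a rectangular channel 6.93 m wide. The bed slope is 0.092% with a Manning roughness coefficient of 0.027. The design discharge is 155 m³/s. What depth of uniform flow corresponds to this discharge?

y_n = 10.5 m

Manning's equation rearranged: A R^(2/3) = nQ / (1·√S) = 0.027 × 155 / (√0.00092) = 138.
Trying y = 8 m: A R^(2/3) = 99.87 — too small.
Trying y = 13.2 m: A R^(2/3) = 179.3 — too large.
Trying y = 10.5 m: A R^(2/3) = 137.8 — ≈ 138.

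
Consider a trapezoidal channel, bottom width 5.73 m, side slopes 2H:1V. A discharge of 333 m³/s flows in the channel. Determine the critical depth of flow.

y_c = 4.41 m

At critical depth, Q² T / (g A³) = 1, i.e. A³/T = Q²/g = 333²/9.81 = 11300.
Trying y = 3.81 m: A³/T = 6275 — low.
Trying y = 5.23 m: A³/T = 22780 — high.
Trying y = 4.41 m: A³/T = 11300 — ≈ 11300.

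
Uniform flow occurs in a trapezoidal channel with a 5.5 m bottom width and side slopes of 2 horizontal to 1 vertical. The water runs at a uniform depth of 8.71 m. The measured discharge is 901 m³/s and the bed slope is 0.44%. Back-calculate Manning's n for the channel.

n = 0.04

With bottom width b = 5.5 m and side slope z = 2: A = (b + zy)y = (5.5 + 2×8.71)×8.71 = 199.6 m²; P = b + 2y√(1+z²) = 5.5 + 2×8.71×2.236 = 44.45 m.
Hydraulic radius R = A/P = 199.6/44.45 = 4.491 m.
Rearranging Manning's equation: n = (1/Q) A R^(2/3) S^(1/2) = (1/901) × 199.6 × 4.491^(2/3) × √0.0044 = 0.04.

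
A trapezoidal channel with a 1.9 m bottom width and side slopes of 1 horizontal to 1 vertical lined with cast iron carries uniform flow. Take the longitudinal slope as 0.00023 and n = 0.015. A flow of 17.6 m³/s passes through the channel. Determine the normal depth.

y_n = 2.91 m

Manning's equation rearranged: A R^(2/3) = nQ / (1·√S) = 0.015 × 17.6 / (√0.00023) = 17.41.
Try y = 3.34 m: A R^(2/3) = 23.36 — too large.
Try y = 2 m: A R^(2/3) = 7.966 — too small.
Try y = 2.91 m: A R^(2/3) = 17.36 — close enough.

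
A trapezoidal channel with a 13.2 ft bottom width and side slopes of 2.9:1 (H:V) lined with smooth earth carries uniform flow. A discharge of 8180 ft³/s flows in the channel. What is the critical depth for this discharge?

At critical depth, Q² T / (g A³) = 1, i.e. A³/T = Q²/g = 8180²/32.2 = 2078000.
Trying y = 8.51 ft: A³/T = 535400 — short.
Trying y = 14.8 ft: A³/T = 5785000 — over.
Trying y = 11.7 ft: A³/T = 2068000 — matches.

y_c = 11.7 ft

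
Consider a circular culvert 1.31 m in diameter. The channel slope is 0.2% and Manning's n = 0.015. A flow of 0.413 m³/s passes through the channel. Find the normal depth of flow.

Manning's equation rearranged: A R^(2/3) = nQ / (1·√S) = 0.015 × 0.413 / (√0.002) = 0.1385.
At y = 0.488 m: A R^(2/3) = 0.1892 — over.
At y = 0.368 m: A R^(2/3) = 0.1104 — short.
At y = 0.414 m: A R^(2/3) = 0.1386 — matches.

y_n = 0.414 m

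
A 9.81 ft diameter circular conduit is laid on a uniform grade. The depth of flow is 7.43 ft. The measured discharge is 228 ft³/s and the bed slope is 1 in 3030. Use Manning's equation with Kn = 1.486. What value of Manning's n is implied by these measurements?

For a circular section of diameter D = 9.81 ft at depth y = 7.43 ft, the central angle is θ = 2 arccos(1 − 2y/D) = 4.223 rad. Then A = (D²/8)(θ − sin θ) = 61.42 ft² and P = Dθ/2 = 20.71 ft.
Hydraulic radius R = A/P = 61.42/20.71 = 2.965 ft.
Rearranging Manning's equation: n = (1.486/Q) A R^(2/3) S^(1/2) = (1.486/228) × 61.42 × 2.965^(2/3) × √0.00033 = 0.015.

n = 0.015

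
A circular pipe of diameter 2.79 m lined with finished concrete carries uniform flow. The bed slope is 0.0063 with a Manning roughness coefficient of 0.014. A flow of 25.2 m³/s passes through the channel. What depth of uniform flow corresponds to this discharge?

Manning's equation rearranged: A R^(2/3) = nQ / (1·√S) = 0.014 × 25.2 / (√0.0063) = 4.445.
At y = 1.47 m: A R^(2/3) = 2.625 — too small.
At y = 2.36 m: A R^(2/3) = 4.937 — too large.
At y = 2.12 m: A R^(2/3) = 4.451 — matches.

y_n = 2.12 m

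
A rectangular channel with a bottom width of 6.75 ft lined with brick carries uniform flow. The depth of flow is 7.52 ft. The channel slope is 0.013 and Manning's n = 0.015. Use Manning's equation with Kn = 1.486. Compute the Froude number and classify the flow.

Flow area A = b·y = 6.75 × 7.52 = 50.76 ft². Wetted perimeter P = b + 2y = 6.75 + 2×7.52 = 21.79 ft.
Hydraulic radius R = A/P = 50.76/21.79 = 2.33 ft.
V = (1.486/n) R^(2/3) √S = (1.486/0.015) × 2.33^(2/3) × √0.013 = 19.85 ft/s. Hydraulic depth D_h = A/T = 50.76/6.75 = 7.52 ft.
Froude number Fr = V/√(g·D_h) = 19.85/√(32.2×7.52) = 1.28, which is greater than 1, so the flow is supercritical.

supercritical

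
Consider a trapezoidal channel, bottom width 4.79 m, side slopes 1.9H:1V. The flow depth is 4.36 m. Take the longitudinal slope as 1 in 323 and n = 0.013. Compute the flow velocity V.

With bottom width b = 4.79 m and side slope z = 1.9: A = (b + zy)y = (4.79 + 1.9×4.36)×4.36 = 57 m²; P = b + 2y√(1+z²) = 4.79 + 2×4.36×2.147 = 23.51 m.
Hydraulic radius R = A/P = 57/23.51 = 2.424 m.
From Manning's equation, V = (1/n) R^(2/3) S^(1/2) = (1/0.013) × 2.424^(2/3) × 0.003096^(1/2) = 7.72 m/s.

V = 7.72 m/s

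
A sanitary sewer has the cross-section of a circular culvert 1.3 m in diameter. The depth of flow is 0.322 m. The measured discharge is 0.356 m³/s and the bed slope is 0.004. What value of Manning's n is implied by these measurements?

n = 0.015

For a circular section of diameter D = 1.3 m at depth y = 0.322 m, the central angle is θ = 2 arccos(1 − 2y/D) = 2.084 rad. Then A = (D²/8)(θ − sin θ) = 0.2561 m² and P = Dθ/2 = 1.354 m.
Hydraulic radius R = A/P = 0.2561/1.354 = 0.1891 m.
Rearranging Manning's equation: n = (1/Q) A R^(2/3) S^(1/2) = (1/0.356) × 0.2561 × 0.1891^(2/3) × √0.004 = 0.015.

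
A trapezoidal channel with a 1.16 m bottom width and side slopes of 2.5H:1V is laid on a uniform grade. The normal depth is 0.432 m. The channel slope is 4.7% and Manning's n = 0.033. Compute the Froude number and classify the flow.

supercritical

With bottom width b = 1.16 m and side slope z = 2.5: A = (b + zy)y = (1.16 + 2.5×0.432)×0.432 = 0.9677 m²; P = b + 2y√(1+z²) = 1.16 + 2×0.432×2.693 = 3.486 m.
Hydraulic radius R = A/P = 0.9677/3.486 = 0.2776 m.
V = (1/n) R^(2/3) √S = (1/0.033) × 0.2776^(2/3) × √0.047 = 2.795 m/s. Hydraulic depth D_h = A/T = 0.9677/3.32 = 0.2915 m.
Froude number Fr = V/√(g·D_h) = 2.795/√(9.81×0.2915) = 1.65, which is greater than 1, so the flow is supercritical.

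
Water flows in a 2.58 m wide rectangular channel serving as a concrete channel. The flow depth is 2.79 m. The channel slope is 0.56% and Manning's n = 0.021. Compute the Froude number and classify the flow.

subcritical

Flow area A = b·y = 2.58 × 2.79 = 7.198 m². Wetted perimeter P = b + 2y = 2.58 + 2×2.79 = 8.16 m.
Hydraulic radius R = A/P = 7.198/8.16 = 0.8821 m.
V = (1/n) R^(2/3) √S = (1/0.021) × 0.8821^(2/3) × √0.0056 = 3.278 m/s. Hydraulic depth D_h = A/T = 7.198/2.58 = 2.79 m.
Froude number Fr = V/√(g·D_h) = 3.278/√(9.81×2.79) = 0.627, which is less than 1, so the flow is subcritical.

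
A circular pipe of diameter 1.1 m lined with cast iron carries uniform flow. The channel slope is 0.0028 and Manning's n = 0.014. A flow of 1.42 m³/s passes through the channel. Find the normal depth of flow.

Manning's equation rearranged: A R^(2/3) = nQ / (1·√S) = 0.014 × 1.42 / (√0.0028) = 0.3757.
Trying y = 0.758 m: A R^(2/3) = 0.3296 — too small.
Trying y = 0.945 m: A R^(2/3) = 0.4173 — too large.
Trying y = 0.843 m: A R^(2/3) = 0.3756 — ≈ 0.3757.

y_n = 0.843 m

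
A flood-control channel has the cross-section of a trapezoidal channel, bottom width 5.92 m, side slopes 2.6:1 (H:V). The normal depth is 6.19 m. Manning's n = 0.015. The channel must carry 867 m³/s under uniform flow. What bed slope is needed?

S = 0.0018

With bottom width b = 5.92 m and side slope z = 2.6: A = (b + zy)y = (5.92 + 2.6×6.19)×6.19 = 136.3 m²; P = b + 2y√(1+z²) = 5.92 + 2×6.19×2.786 = 40.41 m.
Hydraulic radius R = A/P = 136.3/40.41 = 3.372 m.
From Manning's equation, S = [nQ / (1 A R^(2/3))]² = [0.015 × 867 / (1 × 136.3 × 3.372^(2/3))]² = 0.0018.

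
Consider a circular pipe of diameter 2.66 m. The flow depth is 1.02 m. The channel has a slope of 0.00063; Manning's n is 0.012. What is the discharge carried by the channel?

Q = 2.76 m³/s

For a circular section of diameter D = 2.66 m at depth y = 1.02 m, the central angle is θ = 2 arccos(1 − 2y/D) = 2.671 rad. Then A = (D²/8)(θ − sin θ) = 1.962 m² and P = Dθ/2 = 3.553 m.
Hydraulic radius R = A/P = 1.962/3.553 = 0.5521 m.
Manning's equation: Q = (1/n) A R^(2/3) S^(1/2) = (1/0.012) × 1.962 × 0.5521^(2/3) × 0.00063^(1/2) = 2.76 m³/s.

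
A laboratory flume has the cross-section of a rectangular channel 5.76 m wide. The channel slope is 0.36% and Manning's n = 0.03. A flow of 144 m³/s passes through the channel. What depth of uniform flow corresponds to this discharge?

Manning's equation rearranged: A R^(2/3) = nQ / (1·√S) = 0.03 × 144 / (√0.0036) = 72.
At y = 5.46 m: A R^(2/3) = 48 — short.
At y = 8.3 m: A R^(2/3) = 79.35 — over.
At y = 7.64 m: A R^(2/3) = 71.97 — ≈ 72.

y_n = 7.64 m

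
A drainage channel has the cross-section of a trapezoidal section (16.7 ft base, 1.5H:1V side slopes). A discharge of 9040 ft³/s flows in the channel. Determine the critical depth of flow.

y_c = 14 ft

At critical depth, Q² T / (g A³) = 1, i.e. A³/T = Q²/g = 9040²/32.2 = 2538000.
Try y = 12.1 ft: A³/T = 1415000 — too small.
Try y = 15.9 ft: A³/T = 4162000 — too large.
Try y = 14 ft: A³/T = 2505000 — matches.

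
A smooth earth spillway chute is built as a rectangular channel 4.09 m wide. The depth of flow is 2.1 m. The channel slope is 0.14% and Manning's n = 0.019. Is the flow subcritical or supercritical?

Flow area A = b·y = 4.09 × 2.1 = 8.589 m². Wetted perimeter P = b + 2y = 4.09 + 2×2.1 = 8.29 m.
Hydraulic radius R = A/P = 8.589/8.29 = 1.036 m.
V = (1/n) R^(2/3) √S = (1/0.019) × 1.036^(2/3) × √0.0014 = 2.016 m/s. Hydraulic depth D_h = A/T = 8.589/4.09 = 2.1 m.
Froude number Fr = V/√(g·D_h) = 2.016/√(9.81×2.1) = 0.444, which is less than 1, so the flow is subcritical.

subcritical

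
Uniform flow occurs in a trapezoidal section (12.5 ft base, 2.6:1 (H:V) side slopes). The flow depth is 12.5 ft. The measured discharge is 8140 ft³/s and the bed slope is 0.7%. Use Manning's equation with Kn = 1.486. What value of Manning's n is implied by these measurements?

With bottom width b = 12.5 ft and side slope z = 2.6: A = (b + zy)y = (12.5 + 2.6×12.5)×12.5 = 562.5 ft²; P = b + 2y√(1+z²) = 12.5 + 2×12.5×2.786 = 82.14 ft.
Hydraulic radius R = A/P = 562.5/82.14 = 6.848 ft.
Rearranging Manning's equation: n = (1.486/Q) A R^(2/3) S^(1/2) = (1.486/8140) × 562.5 × 6.848^(2/3) × √0.007 = 0.031.

n = 0.031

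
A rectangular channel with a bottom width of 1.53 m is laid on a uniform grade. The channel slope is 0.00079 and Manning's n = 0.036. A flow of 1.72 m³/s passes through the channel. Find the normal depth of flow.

Manning's equation rearranged: A R^(2/3) = nQ / (1·√S) = 0.036 × 1.72 / (√0.00079) = 2.203.
Try y = 2.35 m: A R^(2/3) = 2.492 — over.
Try y = 1.52 m: A R^(2/3) = 1.482 — short.
Try y = 2.11 m: A R^(2/3) = 2.197 — close enough.

y_n = 2.11 m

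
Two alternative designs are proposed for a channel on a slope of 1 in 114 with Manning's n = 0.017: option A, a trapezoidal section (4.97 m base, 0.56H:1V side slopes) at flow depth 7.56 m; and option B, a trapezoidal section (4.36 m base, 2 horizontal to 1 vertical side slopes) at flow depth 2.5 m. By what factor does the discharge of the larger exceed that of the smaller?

4.83

Channel A: With bottom width b = 4.97 m and side slope z = 0.56: A = (b + zy)y = (4.97 + 0.56×7.56)×7.56 = 69.58 m²; P = b + 2y√(1+z²) = 4.97 + 2×7.56×1.146 = 22.3 m. Hydraulic radius R = A/P = 69.58/22.3 = 3.12 m. Q_A = (1/0.017)·69.58·3.12^(2/3)·√0.008772 = 818.5 m³/s.
Channel B: With bottom width b = 4.36 m and side slope z = 2: A = (b + zy)y = (4.36 + 2×2.5)×2.5 = 23.4 m²; P = b + 2y√(1+z²) = 4.36 + 2×2.5×2.236 = 15.54 m. Hydraulic radius R = A/P = 23.4/15.54 = 1.506 m. Q_B = (1/0.017)·23.4·1.506^(2/3)·√0.008772 = 169.4 m³/s.
The larger discharge is 818.5 m³/s and the smaller is 169.4 m³/s; the ratio is 4.83.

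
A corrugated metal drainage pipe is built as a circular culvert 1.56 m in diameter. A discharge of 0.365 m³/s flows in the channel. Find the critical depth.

y_c = 0.299 m

At critical depth, Q² T / (g A³) = 1, i.e. A³/T = Q²/g = 0.365²/9.81 = 0.01358.
Try y = 0.226 m: A³/T = 0.004548 — short.
Try y = 0.355 m: A³/T = 0.02676 — over.
Try y = 0.299 m: A³/T = 0.01367 — ≈ 0.01358.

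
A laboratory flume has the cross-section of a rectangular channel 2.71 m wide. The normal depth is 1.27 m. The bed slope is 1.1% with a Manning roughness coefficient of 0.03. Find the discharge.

Q = 9.08 m³/s

Flow area A = b·y = 2.71 × 1.27 = 3.442 m². Wetted perimeter P = b + 2y = 2.71 + 2×1.27 = 5.25 m.
Hydraulic radius R = A/P = 3.442/5.25 = 0.6556 m.
Manning's equation: Q = (1/n) A R^(2/3) S^(1/2) = (1/0.03) × 3.442 × 0.6556^(2/3) × 0.011^(1/2) = 9.08 m³/s.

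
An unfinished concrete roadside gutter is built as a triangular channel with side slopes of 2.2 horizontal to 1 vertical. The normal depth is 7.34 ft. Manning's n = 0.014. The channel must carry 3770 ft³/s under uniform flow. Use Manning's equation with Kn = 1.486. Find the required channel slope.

S = 0.018

For a triangular section with side slope z = 2.2: A = zy² = 2.2×7.34² = 118.5 ft²; P = 2y√(1+z²) = 2×7.34×2.417 = 35.48 ft.
Hydraulic radius R = A/P = 118.5/35.48 = 3.341 ft.
From Manning's equation, S = [nQ / (1.486 A R^(2/3))]² = [0.014 × 3770 / (1.486 × 118.5 × 3.341^(2/3))]² = 0.018.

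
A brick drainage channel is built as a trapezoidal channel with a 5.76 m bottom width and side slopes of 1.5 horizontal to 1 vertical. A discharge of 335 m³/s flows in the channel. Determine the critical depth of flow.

At critical depth, Q² T / (g A³) = 1, i.e. A³/T = Q²/g = 335²/9.81 = 11440.
At y = 6.02 m: A³/T = 29630 — over.
At y = 4.75 m: A³/T = 11460 — matches.

y_c = 4.75 m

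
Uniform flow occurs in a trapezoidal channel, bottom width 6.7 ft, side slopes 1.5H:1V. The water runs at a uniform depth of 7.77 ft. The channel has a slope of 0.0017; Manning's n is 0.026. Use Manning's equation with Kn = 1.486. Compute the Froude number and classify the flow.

subcritical

With bottom width b = 6.7 ft and side slope z = 1.5: A = (b + zy)y = (6.7 + 1.5×7.77)×7.77 = 142.6 ft²; P = b + 2y√(1+z²) = 6.7 + 2×7.77×1.803 = 34.72 ft.
Hydraulic radius R = A/P = 142.6/34.72 = 4.108 ft.
V = (1.486/n) R^(2/3) √S = (1.486/0.026) × 4.108^(2/3) × √0.0017 = 6.045 ft/s. Hydraulic depth D_h = A/T = 142.6/30.01 = 4.752 ft.
Froude number Fr = V/√(g·D_h) = 6.045/√(32.2×4.752) = 0.489, which is less than 1, so the flow is subcritical.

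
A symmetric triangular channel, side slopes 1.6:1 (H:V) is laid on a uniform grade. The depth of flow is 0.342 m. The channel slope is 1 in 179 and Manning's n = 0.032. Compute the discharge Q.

For a triangular section with side slope z = 1.6: A = zy² = 1.6×0.342² = 0.1871 m²; P = 2y√(1+z²) = 2×0.342×1.887 = 1.291 m.
Hydraulic radius R = A/P = 0.1871/1.291 = 0.145 m.
Manning's equation: Q = (1/n) A R^(2/3) S^(1/2) = (1/0.032) × 0.1871 × 0.145^(2/3) × 0.005587^(1/2) = 0.121 m³/s.

Q = 0.121 m³/s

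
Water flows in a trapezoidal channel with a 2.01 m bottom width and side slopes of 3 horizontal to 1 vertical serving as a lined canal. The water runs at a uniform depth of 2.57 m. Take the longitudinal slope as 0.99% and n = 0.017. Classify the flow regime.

With bottom width b = 2.01 m and side slope z = 3: A = (b + zy)y = (2.01 + 3×2.57)×2.57 = 24.98 m²; P = b + 2y√(1+z²) = 2.01 + 2×2.57×3.162 = 18.26 m.
Hydraulic radius R = A/P = 24.98/18.26 = 1.368 m.
V = (1/n) R^(2/3) √S = (1/0.017) × 1.368^(2/3) × √0.0099 = 7.212 m/s. Hydraulic depth D_h = A/T = 24.98/17.43 = 1.433 m.
Froude number Fr = V/√(g·D_h) = 7.212/√(9.81×1.433) = 1.92, which is greater than 1, so the flow is supercritical.

supercritical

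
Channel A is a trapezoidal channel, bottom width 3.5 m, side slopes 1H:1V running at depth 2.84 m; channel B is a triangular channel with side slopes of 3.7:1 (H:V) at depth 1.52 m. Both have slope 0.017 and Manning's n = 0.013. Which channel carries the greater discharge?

channel A

Channel A: With bottom width b = 3.5 m and side slope z = 1: A = (b + zy)y = (3.5 + 1×2.84)×2.84 = 18.01 m²; P = b + 2y√(1+z²) = 3.5 + 2×2.84×1.414 = 11.53 m. Hydraulic radius R = A/P = 18.01/11.53 = 1.561 m. Q_A = (1/0.013)·18.01·1.561^(2/3)·√0.017 = 243 m³/s.
Channel B: For a triangular section with side slope z = 3.7: A = zy² = 3.7×1.52² = 8.548 m²; P = 2y√(1+z²) = 2×1.52×3.833 = 11.65 m. Hydraulic radius R = A/P = 8.548/11.65 = 0.7337 m. Q_B = (1/0.013)·8.548·0.7337^(2/3)·√0.017 = 69.74 m³/s.
Q_A = 243 m³/s vs Q_B = 69.74 m³/s, so channel A carries more.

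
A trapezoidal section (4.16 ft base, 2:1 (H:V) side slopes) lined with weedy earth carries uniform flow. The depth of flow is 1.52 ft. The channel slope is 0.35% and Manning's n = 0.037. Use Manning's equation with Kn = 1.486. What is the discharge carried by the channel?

Q = 26 ft³/s

With bottom width b = 4.16 ft and side slope z = 2: A = (b + zy)y = (4.16 + 2×1.52)×1.52 = 10.94 ft²; P = b + 2y√(1+z²) = 4.16 + 2×1.52×2.236 = 10.96 ft.
Hydraulic radius R = A/P = 10.94/10.96 = 0.9988 ft.
Manning's equation: Q = (1.486/n) A R^(2/3) S^(1/2) = (1.486/0.037) × 10.94 × 0.9988^(2/3) × 0.0035^(1/2) = 26 ft³/s.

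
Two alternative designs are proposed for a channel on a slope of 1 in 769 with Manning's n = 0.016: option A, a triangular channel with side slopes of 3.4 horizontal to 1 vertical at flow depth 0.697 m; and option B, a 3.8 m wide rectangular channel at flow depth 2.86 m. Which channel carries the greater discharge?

channel B

Channel A: For a triangular section with side slope z = 3.4: A = zy² = 3.4×0.697² = 1.652 m²; P = 2y√(1+z²) = 2×0.697×3.544 = 4.94 m. Hydraulic radius R = A/P = 1.652/4.94 = 0.3343 m. Q_A = (1/0.016)·1.652·0.3343^(2/3)·√0.0013 = 1.793 m³/s.
Channel B: Flow area A = b·y = 3.8 × 2.86 = 10.87 m². Wetted perimeter P = b + 2y = 3.8 + 2×2.86 = 9.52 m. Hydraulic radius R = A/P = 10.87/9.52 = 1.142 m. Q_B = (1/0.016)·10.87·1.142^(2/3)·√0.0013 = 26.76 m³/s.
Q_A = 1.793 m³/s vs Q_B = 26.76 m³/s, so channel B carries more.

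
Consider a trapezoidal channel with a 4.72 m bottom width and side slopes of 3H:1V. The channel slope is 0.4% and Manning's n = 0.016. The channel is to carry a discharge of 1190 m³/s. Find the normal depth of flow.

y_n = 6.04 m

Manning's equation rearranged: A R^(2/3) = nQ / (1·√S) = 0.016 × 1190 / (√0.004) = 301.
Try y = 4.94 m: A R^(2/3) = 186.4 — short.
Try y = 6.04 m: A R^(2/3) = 300.5 — ≈ 301.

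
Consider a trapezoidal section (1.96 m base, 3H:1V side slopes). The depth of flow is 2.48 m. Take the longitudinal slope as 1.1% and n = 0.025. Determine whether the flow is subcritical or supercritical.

With bottom width b = 1.96 m and side slope z = 3: A = (b + zy)y = (1.96 + 3×2.48)×2.48 = 23.31 m²; P = b + 2y√(1+z²) = 1.96 + 2×2.48×3.162 = 17.64 m.
Hydraulic radius R = A/P = 23.31/17.64 = 1.321 m.
V = (1/n) R^(2/3) √S = (1/0.025) × 1.321^(2/3) × √0.011 = 5.051 m/s. Hydraulic depth D_h = A/T = 23.31/16.84 = 1.384 m.
Froude number Fr = V/√(g·D_h) = 5.051/√(9.81×1.384) = 1.37, which is greater than 1, so the flow is supercritical.

supercritical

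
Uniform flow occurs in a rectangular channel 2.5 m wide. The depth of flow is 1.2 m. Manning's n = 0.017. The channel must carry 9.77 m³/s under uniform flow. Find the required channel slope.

S = 0.0059

Flow area A = b·y = 2.5 × 1.2 = 3 m². Wetted perimeter P = b + 2y = 2.5 + 2×1.2 = 4.9 m.
Hydraulic radius R = A/P = 3/4.9 = 0.6122 m.
From Manning's equation, S = [nQ / (1 A R^(2/3))]² = [0.017 × 9.77 / (1 × 3 × 0.6122^(2/3))]² = 0.0059.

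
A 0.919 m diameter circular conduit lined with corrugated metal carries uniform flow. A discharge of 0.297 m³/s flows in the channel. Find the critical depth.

At critical depth, Q² T / (g A³) = 1, i.e. A³/T = Q²/g = 0.297²/9.81 = 0.008992.
Try y = 0.224 m: A³/T = 0.002482 — too small.
Try y = 0.37 m: A³/T = 0.01732 — too large.
Try y = 0.312 m: A³/T = 0.008982 — matches.

y_c = 0.312 m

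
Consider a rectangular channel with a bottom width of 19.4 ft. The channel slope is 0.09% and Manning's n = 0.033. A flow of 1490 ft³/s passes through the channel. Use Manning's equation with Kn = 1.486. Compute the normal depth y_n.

Manning's equation rearranged: A R^(2/3) = nQ / (1.486·√S) = 0.033 × 1490 / (1.486 × √0.0009) = 1103.
At y = 14.3 ft: A R^(2/3) = 893.4 — too small.
At y = 21 ft: A R^(2/3) = 1439 — too large.
At y = 16.9 ft: A R^(2/3) = 1102 — matches.

y_n = 16.9 ft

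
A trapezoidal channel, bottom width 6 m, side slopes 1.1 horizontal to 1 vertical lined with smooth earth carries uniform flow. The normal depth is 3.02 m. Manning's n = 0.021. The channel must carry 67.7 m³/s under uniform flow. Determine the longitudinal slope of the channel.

With bottom width b = 6 m and side slope z = 1.1: A = (b + zy)y = (6 + 1.1×3.02)×3.02 = 28.15 m²; P = b + 2y√(1+z²) = 6 + 2×3.02×1.487 = 14.98 m.
Hydraulic radius R = A/P = 28.15/14.98 = 1.879 m.
From Manning's equation, S = [nQ / (1 A R^(2/3))]² = [0.021 × 67.7 / (1 × 28.15 × 1.879^(2/3))]² = 0.0011.

S = 0.0011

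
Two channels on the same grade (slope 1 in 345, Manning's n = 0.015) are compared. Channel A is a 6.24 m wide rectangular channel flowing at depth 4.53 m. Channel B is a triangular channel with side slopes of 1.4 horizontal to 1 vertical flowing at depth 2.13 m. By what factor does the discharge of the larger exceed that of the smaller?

7.37

Channel A: Flow area A = b·y = 6.24 × 4.53 = 28.27 m². Wetted perimeter P = b + 2y = 6.24 + 2×4.53 = 15.3 m. Hydraulic radius R = A/P = 28.27/15.3 = 1.848 m. Q_A = (1/0.015)·28.27·1.848^(2/3)·√0.002899 = 152.8 m³/s.
Channel B: For a triangular section with side slope z = 1.4: A = zy² = 1.4×2.13² = 6.352 m²; P = 2y√(1+z²) = 2×2.13×1.72 = 7.329 m. Hydraulic radius R = A/P = 6.352/7.329 = 0.8666 m. Q_B = (1/0.015)·6.352·0.8666^(2/3)·√0.002899 = 20.72 m³/s.
The larger discharge is 152.8 m³/s and the smaller is 20.72 m³/s; the ratio is 7.37.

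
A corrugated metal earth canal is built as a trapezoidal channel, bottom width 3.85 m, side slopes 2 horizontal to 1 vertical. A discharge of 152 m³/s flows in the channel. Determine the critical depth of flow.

y_c = 3.28 m

At critical depth, Q² T / (g A³) = 1, i.e. A³/T = Q²/g = 152²/9.81 = 2355.
At y = 2.78 m: A³/T = 1196 — short.
At y = 3.28 m: A³/T = 2346 — close enough.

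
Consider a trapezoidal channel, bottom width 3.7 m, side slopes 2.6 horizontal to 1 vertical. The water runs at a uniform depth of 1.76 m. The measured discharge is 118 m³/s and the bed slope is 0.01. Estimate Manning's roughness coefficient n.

n = 0.013

With bottom width b = 3.7 m and side slope z = 2.6: A = (b + zy)y = (3.7 + 2.6×1.76)×1.76 = 14.57 m²; P = b + 2y√(1+z²) = 3.7 + 2×1.76×2.786 = 13.51 m.
Hydraulic radius R = A/P = 14.57/13.51 = 1.078 m.
Rearranging Manning's equation: n = (1/Q) A R^(2/3) S^(1/2) = (1/118) × 14.57 × 1.078^(2/3) × √0.01 = 0.013.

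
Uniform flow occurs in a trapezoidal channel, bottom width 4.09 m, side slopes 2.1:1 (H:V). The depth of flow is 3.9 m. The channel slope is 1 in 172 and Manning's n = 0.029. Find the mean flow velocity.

V = 4.39 m/s

With bottom width b = 4.09 m and side slope z = 2.1: A = (b + zy)y = (4.09 + 2.1×3.9)×3.9 = 47.89 m²; P = b + 2y√(1+z²) = 4.09 + 2×3.9×2.326 = 22.23 m.
Hydraulic radius R = A/P = 47.89/22.23 = 2.154 m.
From Manning's equation, V = (1/n) R^(2/3) S^(1/2) = (1/0.029) × 2.154^(2/3) × 0.005814^(1/2) = 4.39 m/s.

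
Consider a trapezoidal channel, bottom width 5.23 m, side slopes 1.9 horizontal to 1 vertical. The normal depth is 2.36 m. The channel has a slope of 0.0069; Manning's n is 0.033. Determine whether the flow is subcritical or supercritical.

With bottom width b = 5.23 m and side slope z = 1.9: A = (b + zy)y = (5.23 + 1.9×2.36)×2.36 = 22.93 m²; P = b + 2y√(1+z²) = 5.23 + 2×2.36×2.147 = 15.36 m.
Hydraulic radius R = A/P = 22.93/15.36 = 1.492 m.
V = (1/n) R^(2/3) √S = (1/0.033) × 1.492^(2/3) × √0.0069 = 3.287 m/s. Hydraulic depth D_h = A/T = 22.93/14.2 = 1.615 m.
Froude number Fr = V/√(g·D_h) = 3.287/√(9.81×1.615) = 0.826, which is less than 1, so the flow is subcritical.

subcritical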